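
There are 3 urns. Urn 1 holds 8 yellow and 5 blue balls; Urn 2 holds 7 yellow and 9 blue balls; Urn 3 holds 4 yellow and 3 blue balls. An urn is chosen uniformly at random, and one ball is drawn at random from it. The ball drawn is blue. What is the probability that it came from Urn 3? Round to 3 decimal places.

Posterior probability ≈ 0.312

P(blue|Urn 1) = 0.3846; P(blue|Urn 2) = 0.5625; P(blue|Urn 3) = 0.4286.
Prior × likelihood for each source: 0.333333·0.3846=0.1282, 0.333333·0.5625=0.1875, 0.333333·0.4286=0.1429. Summing gives P(blue) = 0.45856.
P(Urn 3 | blue) = 0.1429 / 0.45856 = 0.312.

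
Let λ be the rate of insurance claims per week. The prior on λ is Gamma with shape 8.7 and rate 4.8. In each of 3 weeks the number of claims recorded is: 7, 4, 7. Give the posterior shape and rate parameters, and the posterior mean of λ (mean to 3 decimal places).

Total count ∑xᵢ = 18 over n = 3 weeks.
Gamma is conjugate to the Poisson likelihood: posterior is Gamma(shape = 8.7+18 = 26.7, rate = 4.8+3 = 7.8).
Posterior mean = shape/rate = 26.7/7.8 = 3.423.

Posterior: Gamma(shape=26.7, rate=7.8); mean ≈ 3.423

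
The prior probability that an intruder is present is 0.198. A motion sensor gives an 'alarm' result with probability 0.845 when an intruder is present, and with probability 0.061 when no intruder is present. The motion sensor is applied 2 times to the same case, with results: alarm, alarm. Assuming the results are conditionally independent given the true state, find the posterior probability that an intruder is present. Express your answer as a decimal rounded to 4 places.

Posterior P(H) ≈ 0.9793

Let H be the event that an intruder is present; start with P(H) = 0.198. P('alarm'|H) = 0.845, P('alarm'|¬H) = 0.061.
Update on result 1 ('alarm'): P(H) ← 0.845·0.1980 / (0.845·0.1980 + 0.061·0.8020) = 0.16731/0.21623 = 0.7738.
Update on result 2 ('alarm'): P(H) ← 0.845·0.7738 / (0.845·0.7738 + 0.061·0.2262) = 0.65382/0.66762 = 0.9793.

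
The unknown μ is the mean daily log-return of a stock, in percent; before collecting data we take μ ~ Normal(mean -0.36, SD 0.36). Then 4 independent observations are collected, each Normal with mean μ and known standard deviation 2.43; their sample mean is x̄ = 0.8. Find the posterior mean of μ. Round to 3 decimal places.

With known σ, the Normal prior is conjugate. Weight on the data is w = (n/σ²)/(n/σ² + 1/τ₀²) = 0.677404/(0.677404+7.71605) = 0.080706.
Posterior mean = w·x̄ + (1−w)·μ₀ = 0.080706·0.8 + 0.91929·-0.36 = -0.266.

Posterior mean ≈ -0.266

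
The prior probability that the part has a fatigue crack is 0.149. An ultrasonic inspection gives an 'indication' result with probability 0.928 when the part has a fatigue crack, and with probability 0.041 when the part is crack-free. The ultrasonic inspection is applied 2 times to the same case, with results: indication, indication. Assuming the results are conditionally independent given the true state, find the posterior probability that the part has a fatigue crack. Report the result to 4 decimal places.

Let H be the event that the part has a fatigue crack; start with P(H) = 0.149. P('indication'|H) = 0.928, P('indication'|¬H) = 0.041.
Update on result 1 ('indication'): P(H) ← 0.928·0.1490 / (0.928·0.1490 + 0.041·0.8510) = 0.13827/0.17316 = 0.7985.
Update on result 2 ('indication'): P(H) ← 0.928·0.7985 / (0.928·0.7985 + 0.041·0.2015) = 0.74102/0.74928 = 0.9890.

Posterior P(H) ≈ 0.9890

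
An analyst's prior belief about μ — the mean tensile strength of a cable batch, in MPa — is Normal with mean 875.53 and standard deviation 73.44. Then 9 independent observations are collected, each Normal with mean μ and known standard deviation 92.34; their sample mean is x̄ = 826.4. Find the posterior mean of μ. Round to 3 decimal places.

Prior precision 1/τ₀² = 1/73.44² = 0.00018541; data precision n/σ² = 9/92.34² = 0.00105551.
Posterior precision = 0.00018541 + 0.00105551 = 0.00124092.
Posterior mean = (0.00018541·875.53 + 0.00105551·826.4) / 0.00124092 = 833.741.

Posterior mean ≈ 833.741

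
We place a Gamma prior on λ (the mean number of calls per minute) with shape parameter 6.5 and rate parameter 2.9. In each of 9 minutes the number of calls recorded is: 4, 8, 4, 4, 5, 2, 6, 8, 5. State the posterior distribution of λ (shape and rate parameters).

The Poisson likelihood adds the total count to the shape and the number of exposure periods to the rate. Here ∑xᵢ = 46 and n = 9, so shape 6.5→52.5 and rate 2.9→11.9.

Posterior: Gamma(shape=52.5, rate=11.9)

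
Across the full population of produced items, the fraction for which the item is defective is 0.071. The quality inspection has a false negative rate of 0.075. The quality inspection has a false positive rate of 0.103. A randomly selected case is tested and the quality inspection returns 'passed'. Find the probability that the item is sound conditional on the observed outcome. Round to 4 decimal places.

P(¬H | E) ≈ 0.9937

Let H be the event that the item is defective. P(H) = 0.071, so P(¬H) = 0.929. With E the 'passed' result, P(E|H) = 0.075 and P(E|¬H) = 0.897.
P(E) = 0.075·0.071 + 0.897·0.929 = 0.0053250 + 0.83331 = 0.83864.
By Bayes' theorem, P(H|E) = 0.0053250 / 0.83864 = 0.0063. Hence P(¬H|E) = 1 − 0.0063 = 0.9937.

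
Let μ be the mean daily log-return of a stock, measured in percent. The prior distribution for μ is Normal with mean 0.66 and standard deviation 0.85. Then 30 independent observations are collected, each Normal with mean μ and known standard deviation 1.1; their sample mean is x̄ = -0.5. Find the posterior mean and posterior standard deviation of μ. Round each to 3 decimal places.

Posterior mean ≈ -0.439; posterior SD ≈ 0.195

Prior precision 1/τ₀² = 1/0.85² = 1.38408; data precision n/σ² = 30/1.1² = 24.7934.
Posterior precision = 1.38408 + 24.7934 = 26.1775, giving posterior SD = 1/√26.1775 = 0.195.
Posterior mean = (1.38408·0.66 + 24.7934·-0.5) / 26.1775 = -0.439.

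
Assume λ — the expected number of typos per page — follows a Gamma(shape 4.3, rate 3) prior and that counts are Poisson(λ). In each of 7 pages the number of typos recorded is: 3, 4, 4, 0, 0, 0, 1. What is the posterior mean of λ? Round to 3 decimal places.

Posterior mean ≈ 1.630

The Poisson likelihood adds the total count to the shape and the number of exposure periods to the rate. Here ∑xᵢ = 12 and n = 7, so shape 4.3→16.3 and rate 3→10.
Posterior mean = shape/rate = 16.3/10 = 1.630.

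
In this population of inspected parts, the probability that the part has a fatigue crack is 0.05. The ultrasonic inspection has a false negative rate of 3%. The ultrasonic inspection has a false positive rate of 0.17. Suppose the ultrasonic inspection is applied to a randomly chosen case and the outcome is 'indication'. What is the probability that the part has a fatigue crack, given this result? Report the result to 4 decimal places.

P(H | E) ≈ 0.2310

Let H be the event that the part has a fatigue crack. P(H) = 0.05, so P(¬H) = 0.95. With E the 'indication' result, P(E|H) = 0.97 and P(E|¬H) = 0.17.
P(E) = 0.97·0.05 + 0.17·0.95 = 0.048500 + 0.16150 = 0.21000.
By Bayes' theorem, P(H|E) = 0.048500 / 0.21000 = 0.2310.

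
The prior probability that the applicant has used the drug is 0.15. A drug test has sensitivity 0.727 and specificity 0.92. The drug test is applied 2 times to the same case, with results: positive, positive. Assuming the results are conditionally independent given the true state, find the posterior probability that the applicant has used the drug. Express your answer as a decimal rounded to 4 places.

With H the event that the applicant has used the drug, the joint likelihood of the observed sequence is P(data|H) = 0.727·0.727 = 0.52853 and P(data|¬H) = 0.08·0.08 = 0.0064000.
Bayes: P(H|data) = 0.15·0.52853 / (0.15·0.52853 + 0.85·0.0064000) = 0.079279/0.084719 = 0.9358.

Posterior P(H) ≈ 0.9358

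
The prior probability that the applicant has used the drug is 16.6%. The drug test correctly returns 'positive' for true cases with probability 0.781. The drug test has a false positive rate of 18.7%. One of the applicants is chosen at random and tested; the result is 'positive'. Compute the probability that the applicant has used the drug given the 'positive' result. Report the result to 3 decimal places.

P(H | E) ≈ 0.454

Let H be the event that the applicant has used the drug. P(H) = 0.166, so P(¬H) = 0.834. With E the 'positive' result, P(E|H) = 0.781 and P(E|¬H) = 0.187.
P(E) = 0.781·0.166 + 0.187·0.834 = 0.12965 + 0.15596 = 0.28560.
By Bayes' theorem, P(H|E) = 0.12965 / 0.28560 = 0.454.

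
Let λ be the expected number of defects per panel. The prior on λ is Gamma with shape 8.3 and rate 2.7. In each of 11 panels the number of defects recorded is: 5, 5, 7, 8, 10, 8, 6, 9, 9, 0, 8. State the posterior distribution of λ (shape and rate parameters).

Posterior: Gamma(shape=83.3, rate=13.7)

Total count ∑xᵢ = 75 over n = 11 panels.
Gamma is conjugate to the Poisson likelihood: posterior is Gamma(shape = 8.3+75 = 83.3, rate = 2.7+11 = 13.7).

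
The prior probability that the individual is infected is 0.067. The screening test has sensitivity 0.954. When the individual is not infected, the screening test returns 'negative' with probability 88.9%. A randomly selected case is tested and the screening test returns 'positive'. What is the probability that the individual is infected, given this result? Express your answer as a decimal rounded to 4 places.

P(H | E) ≈ 0.3816

Let H be the event that the individual is infected. P(H) = 0.067, so P(¬H) = 0.933. With E the 'positive' result, P(E|H) = 0.954 and P(E|¬H) = 0.111.
P(E) = 0.954·0.067 + 0.111·0.933 = 0.063918 + 0.10356 = 0.16748.
By Bayes' theorem, P(H|E) = 0.063918 / 0.16748 = 0.3816.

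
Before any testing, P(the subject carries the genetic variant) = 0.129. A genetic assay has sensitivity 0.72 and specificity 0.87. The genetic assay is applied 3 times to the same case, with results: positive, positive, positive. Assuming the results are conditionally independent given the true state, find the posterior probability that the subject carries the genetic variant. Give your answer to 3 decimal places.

With H the event that the subject carries the genetic variant, the joint likelihood of the observed sequence is P(data|H) = 0.72·0.72·0.72 = 0.37325 and P(data|¬H) = 0.13·0.13·0.13 = 0.0021970.
Bayes: P(H|data) = 0.129·0.37325 / (0.129·0.37325 + 0.871·0.0021970) = 0.048149/0.050063 = 0.9618.

Posterior P(H) ≈ 0.962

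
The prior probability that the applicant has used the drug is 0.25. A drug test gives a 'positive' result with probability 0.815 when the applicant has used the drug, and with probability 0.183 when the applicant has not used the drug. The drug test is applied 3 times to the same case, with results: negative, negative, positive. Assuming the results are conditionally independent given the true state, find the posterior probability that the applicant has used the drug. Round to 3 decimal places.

With H the event that the applicant has used the drug, the joint likelihood of the observed sequence is P(data|H) = 0.185·0.185·0.815 = 0.027893 and P(data|¬H) = 0.817·0.817·0.183 = 0.12215.
Bayes: P(H|data) = 0.25·0.027893 / (0.25·0.027893 + 0.75·0.12215) = 0.0069733/0.098586 = 0.0707.

Posterior P(H) ≈ 0.071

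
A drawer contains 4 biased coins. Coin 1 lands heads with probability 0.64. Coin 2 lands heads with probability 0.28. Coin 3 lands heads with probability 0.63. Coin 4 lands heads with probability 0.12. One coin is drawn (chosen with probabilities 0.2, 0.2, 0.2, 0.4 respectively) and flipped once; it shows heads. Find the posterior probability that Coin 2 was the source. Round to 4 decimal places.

Tabulate prior·likelihood by source: [1] prior 0.2, lik 0.64, product 0.1280; [2] prior 0.2, lik 0.28, product 0.05600; [3] prior 0.2, lik 0.63, product 0.1260; [4] prior 0.4, lik 0.12, product 0.04800.
Normalizing constant = 0.35800; the posterior for Coin 2 is its product over the sum, 0.05600/0.35800 = 0.1564.

Posterior probability ≈ 0.1564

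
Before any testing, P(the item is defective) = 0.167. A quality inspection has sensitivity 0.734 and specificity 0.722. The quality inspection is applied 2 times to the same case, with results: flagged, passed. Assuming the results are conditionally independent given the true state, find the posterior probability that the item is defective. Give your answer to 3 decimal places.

With H the event that the item is defective, the joint likelihood of the observed sequence is P(data|H) = 0.734·0.266 = 0.19524 and P(data|¬H) = 0.278·0.722 = 0.20072.
Bayes: P(H|data) = 0.167·0.19524 / (0.167·0.19524 + 0.833·0.20072) = 0.032606/0.19980 = 0.1632.

Posterior P(H) ≈ 0.163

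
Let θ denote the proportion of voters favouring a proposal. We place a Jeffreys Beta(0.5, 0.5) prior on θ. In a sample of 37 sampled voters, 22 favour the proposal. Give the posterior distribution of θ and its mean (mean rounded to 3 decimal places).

Observing 22 successes and 15 failures updates Beta(0.5, 0.5) by adding the success and failure counts to the two shape parameters: α = 0.5+22 = 22.5, β = 0.5+15 = 15.5.
Posterior mean = α/(α+β) = 22.5/38 = 0.592.

Posterior: Beta(22.5, 15.5); mean ≈ 0.592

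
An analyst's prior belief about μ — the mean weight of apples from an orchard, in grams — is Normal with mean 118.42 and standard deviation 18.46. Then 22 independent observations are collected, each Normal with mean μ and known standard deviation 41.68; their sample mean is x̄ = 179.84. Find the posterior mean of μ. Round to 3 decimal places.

Posterior mean ≈ 168.285

With known σ, the Normal prior is conjugate. Weight on the data is w = (n/σ²)/(n/σ² + 1/τ₀²) = 0.0126639/(0.0126639+0.00293452) = 0.81187.
Posterior mean = w·x̄ + (1−w)·μ₀ = 0.81187·179.84 + 0.18813·118.42 = 168.285.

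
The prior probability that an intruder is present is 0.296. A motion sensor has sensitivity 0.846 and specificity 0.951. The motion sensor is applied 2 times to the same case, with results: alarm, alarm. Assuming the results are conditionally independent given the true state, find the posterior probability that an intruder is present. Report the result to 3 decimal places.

Posterior P(H) ≈ 0.992

With H the event that an intruder is present, the joint likelihood of the observed sequence is P(data|H) = 0.846·0.846 = 0.71572 and P(data|¬H) = 0.049·0.049 = 0.0024010.
Bayes: P(H|data) = 0.296·0.71572 / (0.296·0.71572 + 0.704·0.0024010) = 0.21185/0.21354 = 0.9921.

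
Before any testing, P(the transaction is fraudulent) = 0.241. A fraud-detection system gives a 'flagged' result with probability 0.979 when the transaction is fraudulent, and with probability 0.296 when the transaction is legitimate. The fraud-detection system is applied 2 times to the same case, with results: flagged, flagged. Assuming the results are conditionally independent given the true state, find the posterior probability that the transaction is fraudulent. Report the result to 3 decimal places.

Posterior P(H) ≈ 0.776

With H the event that the transaction is fraudulent, the joint likelihood of the observed sequence is P(data|H) = 0.979·0.979 = 0.95844 and P(data|¬H) = 0.296·0.296 = 0.087616.
Bayes: P(H|data) = 0.241·0.95844 / (0.241·0.95844 + 0.759·0.087616) = 0.23098/0.29748 = 0.7765.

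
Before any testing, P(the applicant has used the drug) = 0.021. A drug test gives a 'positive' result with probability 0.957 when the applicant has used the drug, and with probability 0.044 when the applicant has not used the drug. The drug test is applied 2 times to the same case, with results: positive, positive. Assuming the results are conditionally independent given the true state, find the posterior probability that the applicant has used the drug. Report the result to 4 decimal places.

With H the event that the applicant has used the drug, the joint likelihood of the observed sequence is P(data|H) = 0.957·0.957 = 0.91585 and P(data|¬H) = 0.044·0.044 = 0.0019360.
Bayes: P(H|data) = 0.021·0.91585 / (0.021·0.91585 + 0.979·0.0019360) = 0.019233/0.021128 = 0.9103.

Posterior P(H) ≈ 0.9103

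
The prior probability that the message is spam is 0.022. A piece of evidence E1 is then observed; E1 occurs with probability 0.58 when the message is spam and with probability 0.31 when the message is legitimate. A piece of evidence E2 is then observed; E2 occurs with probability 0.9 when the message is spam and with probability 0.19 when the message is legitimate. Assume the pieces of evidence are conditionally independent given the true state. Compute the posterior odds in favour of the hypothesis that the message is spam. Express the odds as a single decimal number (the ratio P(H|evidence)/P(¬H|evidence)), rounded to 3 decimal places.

Posterior odds ≈ 0.199

Prior odds = 0.022/(1−0.022) = 0.022495. In log-odds, ln(0.022495) = -3.7945.
Add log likelihood ratios: ln(1.8710) + ln(4.7368) = 2.1818.
Posterior log-odds = -1.6126, so posterior odds = exp(-1.6126) = 0.19936.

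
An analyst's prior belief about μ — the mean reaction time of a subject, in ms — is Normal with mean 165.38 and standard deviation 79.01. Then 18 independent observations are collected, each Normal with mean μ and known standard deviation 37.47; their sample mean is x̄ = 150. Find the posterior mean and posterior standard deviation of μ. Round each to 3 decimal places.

With known σ, the Normal prior is conjugate. Weight on the data is w = (n/σ²)/(n/σ² + 1/τ₀²) = 0.0128205/(0.0128205+0.00016019) = 0.98766.
Posterior mean = w·x̄ + (1−w)·μ₀ = 0.98766·150 + 0.012341·165.38 = 150.190. Posterior variance = 1/(0.0128205+0.00016019) = 77.0375, so SD = 8.777.

Posterior mean ≈ 150.190; posterior SD ≈ 8.777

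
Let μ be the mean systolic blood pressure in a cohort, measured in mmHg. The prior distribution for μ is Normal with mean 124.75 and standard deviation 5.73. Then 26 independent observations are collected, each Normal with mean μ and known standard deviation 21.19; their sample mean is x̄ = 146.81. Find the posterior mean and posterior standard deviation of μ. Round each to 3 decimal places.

Posterior mean ≈ 139.206; posterior SD ≈ 3.364

With known σ, the Normal prior is conjugate. Weight on the data is w = (n/σ²)/(n/σ² + 1/τ₀²) = 0.0579044/(0.0579044+0.0304573) = 0.65531.
Posterior mean = w·x̄ + (1−w)·μ₀ = 0.65531·146.81 + 0.34469·124.75 = 139.206. Posterior variance = 1/(0.0579044+0.0304573) = 11.3171, so SD = 3.364.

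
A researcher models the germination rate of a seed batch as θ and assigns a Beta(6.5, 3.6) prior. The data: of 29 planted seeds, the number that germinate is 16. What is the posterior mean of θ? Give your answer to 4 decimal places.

Posterior mean ≈ 0.5754

The binomial likelihood is conjugate to the Beta prior: with 16 successes and 13 failures, the posterior is Beta(6.5+16, 3.6+13) = Beta(22.5, 16.6).
E[θ | data] = 22.5/(22.5+16.6) = 0.5754.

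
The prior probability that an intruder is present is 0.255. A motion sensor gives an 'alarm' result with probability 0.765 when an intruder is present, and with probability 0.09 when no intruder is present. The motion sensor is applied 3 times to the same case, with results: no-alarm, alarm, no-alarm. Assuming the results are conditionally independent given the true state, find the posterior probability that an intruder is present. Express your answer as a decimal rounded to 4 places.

Posterior P(H) ≈ 0.1625

With H the event that an intruder is present, the joint likelihood of the observed sequence is P(data|H) = 0.235·0.765·0.235 = 0.042247 and P(data|¬H) = 0.91·0.09·0.91 = 0.074529.
Bayes: P(H|data) = 0.255·0.042247 / (0.255·0.042247 + 0.745·0.074529) = 0.010773/0.066297 = 0.1625.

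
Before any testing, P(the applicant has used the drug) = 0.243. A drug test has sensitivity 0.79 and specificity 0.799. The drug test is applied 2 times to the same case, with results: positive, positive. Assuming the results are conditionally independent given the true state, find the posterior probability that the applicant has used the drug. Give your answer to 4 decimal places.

Let H be the event that the applicant has used the drug; start with P(H) = 0.243. P('positive'|H) = 0.79, P('positive'|¬H) = 0.201.
Update on result 1 ('positive'): P(H) ← 0.79·0.2430 / (0.79·0.2430 + 0.201·0.7570) = 0.19197/0.34413 = 0.5578.
Update on result 2 ('positive'): P(H) ← 0.79·0.5578 / (0.79·0.5578 + 0.201·0.4422) = 0.44070/0.52957 = 0.8322.

Posterior P(H) ≈ 0.8322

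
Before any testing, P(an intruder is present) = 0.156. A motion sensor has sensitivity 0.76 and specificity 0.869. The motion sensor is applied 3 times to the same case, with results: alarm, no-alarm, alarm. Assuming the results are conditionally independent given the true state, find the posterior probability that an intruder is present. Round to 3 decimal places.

Posterior P(H) ≈ 0.632

With H the event that an intruder is present, the joint likelihood of the observed sequence is P(data|H) = 0.76·0.24·0.76 = 0.13862 and P(data|¬H) = 0.131·0.869·0.131 = 0.014913.
Bayes: P(H|data) = 0.156·0.13862 / (0.156·0.13862 + 0.844·0.014913) = 0.021625/0.034212 = 0.6321.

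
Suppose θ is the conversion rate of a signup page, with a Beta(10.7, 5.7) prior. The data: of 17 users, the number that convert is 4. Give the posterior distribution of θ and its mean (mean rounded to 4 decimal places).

The binomial likelihood is conjugate to the Beta prior: with 4 successes and 13 failures, the posterior is Beta(10.7+4, 5.7+13) = Beta(14.7, 18.7).
Posterior mean = α/(α+β) = 14.7/33.4 = 0.4401.

Posterior: Beta(14.7, 18.7); mean ≈ 0.4401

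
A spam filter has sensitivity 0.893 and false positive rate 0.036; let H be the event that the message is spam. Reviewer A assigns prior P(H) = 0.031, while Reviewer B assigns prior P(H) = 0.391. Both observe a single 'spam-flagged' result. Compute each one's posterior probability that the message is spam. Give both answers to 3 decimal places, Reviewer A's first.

P('+'|H) = 0.893, P('+'|¬H) = 0.036.
Reviewer A: numerator 0.893·0.031 = 0.027683; evidence = 0.027683+0.036·0.969 = 0.062567; posterior = 0.442.
Reviewer B: numerator 0.893·0.391 = 0.34916; evidence = 0.34916+0.036·0.609 = 0.37109; posterior = 0.941.

Reviewer A: 0.442; Reviewer B: 0.941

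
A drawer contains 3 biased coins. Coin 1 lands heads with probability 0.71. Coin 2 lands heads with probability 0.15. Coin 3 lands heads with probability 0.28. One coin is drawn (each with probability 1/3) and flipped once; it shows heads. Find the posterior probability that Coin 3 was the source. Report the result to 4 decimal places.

Tabulate prior·likelihood by source: [1] prior 0.333333, lik 0.71, product 0.2367; [2] prior 0.333333, lik 0.15, product 0.05000; [3] prior 0.333333, lik 0.28, product 0.09333.
Normalizing constant = 0.38000; the posterior for Coin 3 is its product over the sum, 0.09333/0.38000 = 0.2456.

Posterior probability ≈ 0.2456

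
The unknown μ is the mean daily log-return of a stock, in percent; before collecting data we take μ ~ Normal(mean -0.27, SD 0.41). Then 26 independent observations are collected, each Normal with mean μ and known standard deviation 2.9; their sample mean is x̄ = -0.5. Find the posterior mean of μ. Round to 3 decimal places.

Posterior mean ≈ -0.349

With known σ, the Normal prior is conjugate. Weight on the data is w = (n/σ²)/(n/σ² + 1/τ₀²) = 3.09156/(3.09156+5.94884) = 0.34197.
Posterior mean = w·x̄ + (1−w)·μ₀ = 0.34197·-0.5 + 0.65803·-0.27 = -0.349.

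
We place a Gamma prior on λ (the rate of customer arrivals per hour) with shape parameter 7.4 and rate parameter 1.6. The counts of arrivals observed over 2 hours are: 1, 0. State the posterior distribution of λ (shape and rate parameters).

Total count ∑xᵢ = 1 over n = 2 hours.
Gamma is conjugate to the Poisson likelihood: posterior is Gamma(shape = 7.4+1 = 8.4, rate = 1.6+2 = 3.6).

Posterior: Gamma(shape=8.4, rate=3.6)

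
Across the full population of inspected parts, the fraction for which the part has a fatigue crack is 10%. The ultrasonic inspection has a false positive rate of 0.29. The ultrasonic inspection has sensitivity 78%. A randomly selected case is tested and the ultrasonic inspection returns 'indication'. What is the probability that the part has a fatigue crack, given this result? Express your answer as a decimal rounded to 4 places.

P(H | E) ≈ 0.2301

Write H for 'the part has a fatigue crack'. Prior odds H:¬H = 0.1/0.9 = 0.11111. For the 'indication' outcome, the likelihood ratio is 0.78/0.29 = 2.6897.
Posterior odds = 0.11111 × 2.6897 = 0.29885, so P(H|E) = 0.29885/(1+0.29885) = 0.2301.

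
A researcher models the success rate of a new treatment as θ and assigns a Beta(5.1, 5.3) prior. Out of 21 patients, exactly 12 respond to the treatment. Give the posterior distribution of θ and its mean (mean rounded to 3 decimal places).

Posterior: Beta(17.1, 14.3); mean ≈ 0.545

Observing 12 successes and 9 failures updates Beta(5.1, 5.3) by adding the success and failure counts to the two shape parameters: α = 5.1+12 = 17.1, β = 5.3+9 = 14.3.
E[θ | data] = 17.1/(17.1+14.3) = 0.545.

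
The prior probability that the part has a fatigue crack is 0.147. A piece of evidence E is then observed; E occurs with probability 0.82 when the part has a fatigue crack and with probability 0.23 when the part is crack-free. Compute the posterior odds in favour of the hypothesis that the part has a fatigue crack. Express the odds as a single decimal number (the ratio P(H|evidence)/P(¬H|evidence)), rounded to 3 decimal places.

Prior odds = 0.147/(1−0.147) = 0.17233. In log-odds, ln(0.17233) = -1.7583.
Add log likelihood ratio: ln(3.5652) = 1.2712.
Posterior log-odds = -0.48710, so posterior odds = exp(-0.48710) = 0.61440.

Posterior odds ≈ 0.614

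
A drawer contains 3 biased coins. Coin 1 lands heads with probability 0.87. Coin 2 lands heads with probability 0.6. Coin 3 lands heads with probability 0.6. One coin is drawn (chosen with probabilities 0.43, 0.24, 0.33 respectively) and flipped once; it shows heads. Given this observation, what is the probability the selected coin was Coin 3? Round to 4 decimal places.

Posterior probability ≈ 0.2765

P(heads|C1) = 0.87; P(heads|C2) = 0.6; P(heads|C3) = 0.6.
Prior × likelihood for each source: 0.43·0.87=0.3741, 0.24·0.6=0.1440, 0.33·0.6=0.1980. Summing gives P(heads) = 0.71610.
P(Coin 3 | heads) = 0.1980 / 0.71610 = 0.2765.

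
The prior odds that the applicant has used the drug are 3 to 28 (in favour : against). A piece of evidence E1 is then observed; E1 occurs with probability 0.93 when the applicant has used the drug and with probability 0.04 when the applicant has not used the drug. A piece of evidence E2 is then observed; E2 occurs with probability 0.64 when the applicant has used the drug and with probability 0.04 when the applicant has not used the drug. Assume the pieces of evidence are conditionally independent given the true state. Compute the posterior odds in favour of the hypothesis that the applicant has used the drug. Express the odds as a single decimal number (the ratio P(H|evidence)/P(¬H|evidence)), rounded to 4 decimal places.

Posterior odds ≈ 39.8571

Prior odds = 3/28 = 0.10714. In log-odds, ln(0.10714) = -2.2336.
Add log likelihood ratios: ln(23.250) + ln(16.000) = 5.9189.
Posterior log-odds = 3.6853, so posterior odds = exp(3.6853) = 39.857.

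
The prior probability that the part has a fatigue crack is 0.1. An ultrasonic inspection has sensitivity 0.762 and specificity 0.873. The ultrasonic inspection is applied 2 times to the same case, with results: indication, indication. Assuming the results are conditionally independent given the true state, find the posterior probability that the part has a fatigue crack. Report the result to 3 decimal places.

Let H be the event that the part has a fatigue crack; start with P(H) = 0.1. P('indication'|H) = 0.762, P('indication'|¬H) = 0.127.
Update on result 1 ('indication'): P(H) ← 0.762·0.1000 / (0.762·0.1000 + 0.127·0.9000) = 0.076200/0.19050 = 0.4000.
Update on result 2 ('indication'): P(H) ← 0.762·0.4000 / (0.762·0.4000 + 0.127·0.6000) = 0.30480/0.38100 = 0.8000.

Posterior P(H) ≈ 0.800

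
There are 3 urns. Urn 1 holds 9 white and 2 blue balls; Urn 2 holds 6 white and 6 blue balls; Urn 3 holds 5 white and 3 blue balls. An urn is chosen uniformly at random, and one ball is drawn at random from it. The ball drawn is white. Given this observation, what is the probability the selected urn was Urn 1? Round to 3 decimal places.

Posterior probability ≈ 0.421

Tabulate prior·likelihood by source: [1] prior 0.333333, lik 0.8182, product 0.2727; [2] prior 0.333333, lik 0.5, product 0.1667; [3] prior 0.333333, lik 0.625, product 0.2083.
Normalizing constant = 0.64773; the posterior for Urn 1 is its product over the sum, 0.2727/0.64773 = 0.421.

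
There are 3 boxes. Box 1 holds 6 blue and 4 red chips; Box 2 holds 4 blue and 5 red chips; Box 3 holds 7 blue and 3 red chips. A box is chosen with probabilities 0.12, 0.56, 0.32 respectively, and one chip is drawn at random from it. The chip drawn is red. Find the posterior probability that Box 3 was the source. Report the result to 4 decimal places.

P(red|Box 1) = 0.4; P(red|Box 2) = 0.5556; P(red|Box 3) = 0.3.
Prior × likelihood for each source: 0.12·0.4=0.04800, 0.56·0.5556=0.3111, 0.32·0.3=0.09600. Summing gives P(red) = 0.45511.
P(Box 3 | red) = 0.09600 / 0.45511 = 0.2109.

Posterior probability ≈ 0.2109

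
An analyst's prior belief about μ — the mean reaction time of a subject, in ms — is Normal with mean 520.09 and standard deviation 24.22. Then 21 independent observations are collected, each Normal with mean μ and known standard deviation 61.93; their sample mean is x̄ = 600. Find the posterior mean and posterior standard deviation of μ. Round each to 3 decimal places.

With known σ, the Normal prior is conjugate. Weight on the data is w = (n/σ²)/(n/σ² + 1/τ₀²) = 0.00547542/(0.00547542+0.00170471) = 0.76258.
Posterior mean = w·x̄ + (1−w)·μ₀ = 0.76258·600 + 0.23742·520.09 = 581.028. Posterior variance = 1/(0.00547542+0.00170471) = 139.273, so SD = 11.801.

Posterior mean ≈ 581.028; posterior SD ≈ 11.801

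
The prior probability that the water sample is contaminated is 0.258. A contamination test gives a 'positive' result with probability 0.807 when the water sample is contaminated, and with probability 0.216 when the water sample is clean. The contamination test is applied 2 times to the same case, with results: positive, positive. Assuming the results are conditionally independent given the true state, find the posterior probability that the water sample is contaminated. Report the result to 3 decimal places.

Let H be the event that the water sample is contaminated; start with P(H) = 0.258. P('positive'|H) = 0.807, P('positive'|¬H) = 0.216.
Update on result 1 ('positive'): P(H) ← 0.807·0.2580 / (0.807·0.2580 + 0.216·0.7420) = 0.20821/0.36848 = 0.5650.
Update on result 2 ('positive'): P(H) ← 0.807·0.5650 / (0.807·0.5650 + 0.216·0.4350) = 0.45599/0.54994 = 0.8292.

Posterior P(H) ≈ 0.829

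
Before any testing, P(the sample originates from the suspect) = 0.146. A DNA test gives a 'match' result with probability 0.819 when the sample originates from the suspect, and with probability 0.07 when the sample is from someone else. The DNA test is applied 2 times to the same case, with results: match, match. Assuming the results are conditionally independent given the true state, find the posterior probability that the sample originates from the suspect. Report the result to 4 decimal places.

Let H be the event that the sample originates from the suspect; start with P(H) = 0.146. P('match'|H) = 0.819, P('match'|¬H) = 0.07.
Update on result 1 ('match'): P(H) ← 0.819·0.1460 / (0.819·0.1460 + 0.07·0.8540) = 0.11957/0.17935 = 0.6667.
Update on result 2 ('match'): P(H) ← 0.819·0.6667 / (0.819·0.6667 + 0.07·0.3333) = 0.54602/0.56935 = 0.9590.

Posterior P(H) ≈ 0.9590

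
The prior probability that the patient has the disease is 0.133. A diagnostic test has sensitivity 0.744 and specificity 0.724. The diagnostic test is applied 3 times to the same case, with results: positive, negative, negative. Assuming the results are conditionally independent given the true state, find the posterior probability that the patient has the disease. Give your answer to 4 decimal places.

Posterior P(H) ≈ 0.0492

Let H be the event that the patient has the disease; start with P(H) = 0.133. P('positive'|H) = 0.744, P('positive'|¬H) = 0.276.
Update on result 1 ('positive'): P(H) ← 0.744·0.1330 / (0.744·0.1330 + 0.276·0.8670) = 0.098952/0.33824 = 0.2925.
Update on result 2 ('negative'): P(H) ← 0.256·0.2925 / (0.256·0.2925 + 0.724·0.7075) = 0.074892/0.58709 = 0.1276.
Update on result 3 ('negative'): P(H) ← 0.256·0.1276 / (0.256·0.1276 + 0.724·0.8724) = 0.032657/0.66430 = 0.0492.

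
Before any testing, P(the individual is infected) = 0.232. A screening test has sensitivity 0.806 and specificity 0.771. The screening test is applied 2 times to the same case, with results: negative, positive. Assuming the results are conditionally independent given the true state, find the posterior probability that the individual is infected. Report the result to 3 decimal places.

Posterior P(H) ≈ 0.211

With H the event that the individual is infected, the joint likelihood of the observed sequence is P(data|H) = 0.194·0.806 = 0.15636 and P(data|¬H) = 0.771·0.229 = 0.17656.
Bayes: P(H|data) = 0.232·0.15636 / (0.232·0.15636 + 0.768·0.17656) = 0.036276/0.17187 = 0.2111.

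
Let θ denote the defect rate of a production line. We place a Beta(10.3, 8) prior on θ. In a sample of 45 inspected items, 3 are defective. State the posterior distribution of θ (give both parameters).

The binomial likelihood is conjugate to the Beta prior: with 3 successes and 42 failures, the posterior is Beta(10.3+3, 8+42) = Beta(13.3, 50).

Posterior: Beta(13.3, 50)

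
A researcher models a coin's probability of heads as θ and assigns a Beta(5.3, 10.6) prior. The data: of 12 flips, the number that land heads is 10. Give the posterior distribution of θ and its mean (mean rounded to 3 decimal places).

Posterior: Beta(15.3, 12.6); mean ≈ 0.548

The binomial likelihood is conjugate to the Beta prior: with 10 successes and 2 failures, the posterior is Beta(5.3+10, 10.6+2) = Beta(15.3, 12.6).
Posterior mean = α/(α+β) = 15.3/27.9 = 0.548.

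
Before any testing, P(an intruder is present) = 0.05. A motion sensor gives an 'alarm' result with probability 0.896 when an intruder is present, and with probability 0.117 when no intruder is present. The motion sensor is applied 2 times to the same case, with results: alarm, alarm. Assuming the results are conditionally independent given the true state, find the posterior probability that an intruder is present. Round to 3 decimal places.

With H the event that an intruder is present, the joint likelihood of the observed sequence is P(data|H) = 0.896·0.896 = 0.80282 and P(data|¬H) = 0.117·0.117 = 0.013689.
Bayes: P(H|data) = 0.05·0.80282 / (0.05·0.80282 + 0.95·0.013689) = 0.040141/0.053145 = 0.7553.

Posterior P(H) ≈ 0.755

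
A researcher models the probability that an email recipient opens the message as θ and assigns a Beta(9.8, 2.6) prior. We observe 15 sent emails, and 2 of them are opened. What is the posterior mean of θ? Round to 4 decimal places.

The binomial likelihood is conjugate to the Beta prior: with 2 successes and 13 failures, the posterior is Beta(9.8+2, 2.6+13) = Beta(11.8, 15.6).
Posterior mean = α/(α+β) = 11.8/27.4 = 0.4307.

Posterior mean ≈ 0.4307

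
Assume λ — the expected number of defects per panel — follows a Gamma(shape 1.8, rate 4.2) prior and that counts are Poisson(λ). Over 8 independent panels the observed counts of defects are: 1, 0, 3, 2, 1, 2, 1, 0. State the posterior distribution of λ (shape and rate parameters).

Posterior: Gamma(shape=11.8, rate=12.2)

The Poisson likelihood adds the total count to the shape and the number of exposure periods to the rate. Here ∑xᵢ = 10 and n = 8, so shape 1.8→11.8 and rate 4.2→12.2.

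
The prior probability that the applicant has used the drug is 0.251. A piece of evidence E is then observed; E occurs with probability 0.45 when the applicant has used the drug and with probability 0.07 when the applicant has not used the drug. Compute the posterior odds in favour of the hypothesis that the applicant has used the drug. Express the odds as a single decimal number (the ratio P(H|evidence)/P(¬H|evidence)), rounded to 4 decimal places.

Prior odds = 0.251/(1−0.251) = 0.33511. In log-odds, ln(0.33511) = -1.0933.
Add log likelihood ratio: ln(6.4286) = 1.8608.
Posterior log-odds = 0.76747, so posterior odds = exp(0.76747) = 2.1543.

Posterior odds ≈ 2.1543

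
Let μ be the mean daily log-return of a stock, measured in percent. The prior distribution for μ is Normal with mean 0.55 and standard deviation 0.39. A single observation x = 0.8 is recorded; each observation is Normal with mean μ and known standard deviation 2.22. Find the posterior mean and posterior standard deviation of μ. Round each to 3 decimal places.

Prior precision 1/τ₀² = 1/0.39² = 6.57462; data precision n/σ² = 1/2.22² = 0.202906.
Posterior precision = 6.57462 + 0.202906 = 6.77753, giving posterior SD = 1/√6.77753 = 0.384.
Posterior mean = (6.57462·0.55 + 0.202906·0.8) / 6.77753 = 0.557.

Posterior mean ≈ 0.557; posterior SD ≈ 0.384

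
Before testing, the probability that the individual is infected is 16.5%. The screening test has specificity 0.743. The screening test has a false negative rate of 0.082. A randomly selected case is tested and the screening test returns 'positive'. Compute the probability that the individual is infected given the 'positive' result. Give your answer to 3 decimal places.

P(H | E) ≈ 0.414

Write H for 'the individual is infected'. Prior odds H:¬H = 0.165/0.835 = 0.19760. For the 'positive' outcome, the likelihood ratio is 0.918/0.257 = 3.5720.
Posterior odds = 0.19760 × 3.5720 = 0.70584, so P(H|E) = 0.70584/(1+0.70584) = 0.414.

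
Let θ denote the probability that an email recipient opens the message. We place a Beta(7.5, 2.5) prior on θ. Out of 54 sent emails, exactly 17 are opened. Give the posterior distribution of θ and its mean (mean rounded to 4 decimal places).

The binomial likelihood is conjugate to the Beta prior: with 17 successes and 37 failures, the posterior is Beta(7.5+17, 2.5+37) = Beta(24.5, 39.5).
Posterior mean = α/(α+β) = 24.5/64 = 0.3828.

Posterior: Beta(24.5, 39.5); mean ≈ 0.3828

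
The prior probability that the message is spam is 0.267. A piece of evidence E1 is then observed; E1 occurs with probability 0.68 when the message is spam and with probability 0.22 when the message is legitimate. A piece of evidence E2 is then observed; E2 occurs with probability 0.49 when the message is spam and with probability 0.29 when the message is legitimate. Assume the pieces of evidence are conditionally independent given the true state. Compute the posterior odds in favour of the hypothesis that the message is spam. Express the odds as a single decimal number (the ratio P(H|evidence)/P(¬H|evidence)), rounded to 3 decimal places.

Posterior odds ≈ 1.902

Prior odds = 0.267/(1−0.267) = 0.36426.
Likelihood ratio for E1 = 0.68/0.22 = 3.0909.
Likelihood ratio for E2 = 0.49/0.29 = 1.6897.
Posterior odds = prior odds × LR₁ × LR₂ = 1.9024.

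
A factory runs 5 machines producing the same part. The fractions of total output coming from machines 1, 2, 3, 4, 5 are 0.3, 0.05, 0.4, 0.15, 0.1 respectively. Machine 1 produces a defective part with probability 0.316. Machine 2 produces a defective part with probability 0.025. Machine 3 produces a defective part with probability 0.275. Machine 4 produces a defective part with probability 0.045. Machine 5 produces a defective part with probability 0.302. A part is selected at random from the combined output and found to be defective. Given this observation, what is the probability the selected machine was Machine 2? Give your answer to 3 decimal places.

Tabulate prior·likelihood by source: [1] prior 0.3, lik 0.316, product 0.09480; [2] prior 0.05, lik 0.025, product 0.001250; [3] prior 0.4, lik 0.275, product 0.1100; [4] prior 0.15, lik 0.045, product 0.006750; [5] prior 0.1, lik 0.302, product 0.03020.
Normalizing constant = 0.24300; the posterior for Machine 2 is its product over the sum, 0.001250/0.24300 = 0.005.

Posterior probability ≈ 0.005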